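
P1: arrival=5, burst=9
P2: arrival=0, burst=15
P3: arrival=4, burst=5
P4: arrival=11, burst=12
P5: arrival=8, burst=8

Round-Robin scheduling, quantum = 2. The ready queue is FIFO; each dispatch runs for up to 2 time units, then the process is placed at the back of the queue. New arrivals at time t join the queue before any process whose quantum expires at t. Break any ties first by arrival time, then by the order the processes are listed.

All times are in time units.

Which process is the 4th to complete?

Gantt: | P2 0-4 | P3 4-6 | P2 6-8 | P1 8-10 | P3 10-12 | P5 12-14 | P2 14-16 | P1 16-18 | P4 18-20 | P3 20-21 | P5 21-23 | P2 23-25 | P1 25-27 | P4 27-29 | P5 29-31 | P2 31-33 | P1 33-35 | P4 35-37 | P5 37-39 | P2 39-41 | P1 41-42 | P4 42-44 | P2 44-45 | P4 45-49 |
Completion: P1=42  P2=45  P3=21  P4=49  P5=39
Turnaround (C−A): P1=37  P2=45  P3=17  P4=38  P5=31
Finish order: P3 → P5 → P1 → P2 → P4

P2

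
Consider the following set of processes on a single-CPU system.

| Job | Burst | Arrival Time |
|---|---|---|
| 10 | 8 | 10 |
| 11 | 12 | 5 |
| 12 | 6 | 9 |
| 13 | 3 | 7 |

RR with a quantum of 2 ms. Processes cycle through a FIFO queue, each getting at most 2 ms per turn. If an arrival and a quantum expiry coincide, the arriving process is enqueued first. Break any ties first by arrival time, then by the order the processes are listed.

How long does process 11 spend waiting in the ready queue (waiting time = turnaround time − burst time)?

17

Gantt: | idle 0-5 | 11 5-7 | 13 7-9 | 11 9-11 | 12 11-13 | 13 13-14 | 10 14-16 | 11 16-18 | 12 18-20 | 10 20-22 | 11 22-24 | 12 24-26 | 10 26-28 | 11 28-30 | 10 30-32 | 11 32-34 |
Completion: 10=32  11=34  12=26  13=14
Turnaround (C−A): 10=22  11=29  12=17  13=7
Waiting(11) = turnaround − burst = 29 − 12 = 17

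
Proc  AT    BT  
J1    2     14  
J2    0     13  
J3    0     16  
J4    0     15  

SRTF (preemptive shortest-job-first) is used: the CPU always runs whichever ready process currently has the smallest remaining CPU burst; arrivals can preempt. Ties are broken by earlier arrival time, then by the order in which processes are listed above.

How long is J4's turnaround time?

Timeline: | J2 0-13 | J1 13-27 | J4 27-42 | J3 42-58 |
Completion: J1=27  J2=13  J3=58  J4=42
Turnaround(J4) = completion − arrival = 42 − 0 = 42

42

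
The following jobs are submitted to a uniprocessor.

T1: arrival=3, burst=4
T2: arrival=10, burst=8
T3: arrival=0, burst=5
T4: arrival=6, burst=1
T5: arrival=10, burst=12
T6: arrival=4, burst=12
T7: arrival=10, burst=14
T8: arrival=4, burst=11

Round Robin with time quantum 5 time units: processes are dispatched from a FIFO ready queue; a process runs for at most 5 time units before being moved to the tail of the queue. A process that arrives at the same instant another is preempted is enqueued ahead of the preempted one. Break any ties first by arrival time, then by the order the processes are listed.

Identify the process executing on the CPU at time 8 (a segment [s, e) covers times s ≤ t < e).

Timeline: | T3 0-5 | T1 5-9 | T6 9-14 | T8 14-19 | T4 19-20 | T2 20-25 | T5 25-30 | T7 30-35 | T6 35-40 | T8 40-45 | T2 45-48 | T5 48-53 | T7 53-58 | T6 58-60 | T8 60-61 | T5 61-63 | T7 63-67 |
Completion: T1=9  T2=48  T3=5  T4=20  T5=63  T6=60  T7=67  T8=61
Turnaround (C−A): T1=6  T2=38  T3=5  T4=14  T5=53  T6=56  T7=57  T8=57

T1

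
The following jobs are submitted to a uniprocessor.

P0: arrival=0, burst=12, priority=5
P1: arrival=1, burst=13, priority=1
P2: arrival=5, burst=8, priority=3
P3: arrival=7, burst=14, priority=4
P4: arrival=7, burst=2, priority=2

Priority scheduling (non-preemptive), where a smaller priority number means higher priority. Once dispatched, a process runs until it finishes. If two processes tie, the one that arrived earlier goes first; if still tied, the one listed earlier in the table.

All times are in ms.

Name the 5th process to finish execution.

P3

Schedule: | P0 0-12 | P1 12-25 | P4 25-27 | P2 27-35 | P3 35-49 |
Completion: P0=12  P1=25  P2=35  P3=49  P4=27
Turnaround (C−A): P0=12  P1=24  P2=30  P3=42  P4=20
Finish order: P0 → P1 → P4 → P2 → P3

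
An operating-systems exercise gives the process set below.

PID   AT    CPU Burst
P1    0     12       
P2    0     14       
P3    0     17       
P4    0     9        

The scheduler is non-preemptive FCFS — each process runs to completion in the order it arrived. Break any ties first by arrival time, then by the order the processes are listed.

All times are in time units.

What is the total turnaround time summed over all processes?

133

Timeline: | P1 0-12 | P2 12-26 | P3 26-43 | P4 43-52 |
Completion: P1=12  P2=26  P3=43  P4=52
Turnaround = completion − arrival: P1=12, P2=26, P3=43, P4=52
Total turnaround = 12 + 26 + 43 + 52 = 133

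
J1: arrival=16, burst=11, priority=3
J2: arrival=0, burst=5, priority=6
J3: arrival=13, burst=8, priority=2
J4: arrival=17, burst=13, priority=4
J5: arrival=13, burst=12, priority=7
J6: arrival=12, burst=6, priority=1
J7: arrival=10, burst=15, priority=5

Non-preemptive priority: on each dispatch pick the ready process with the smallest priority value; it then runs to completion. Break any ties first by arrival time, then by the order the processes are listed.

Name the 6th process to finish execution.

J4

Timeline: | J2 0-5 | idle 5-10 | J7 10-25 | J6 25-31 | J3 31-39 | J1 39-50 | J4 50-63 | J5 63-75 |
Completion: J1=50  J2=5  J3=39  J4=63  J5=75  J6=31  J7=25
Turnaround (C−A): J1=34  J2=5  J3=26  J4=46  J5=62  J6=19  J7=15
Finish order: J2 → J7 → J6 → J3 → J1 → J4 → J5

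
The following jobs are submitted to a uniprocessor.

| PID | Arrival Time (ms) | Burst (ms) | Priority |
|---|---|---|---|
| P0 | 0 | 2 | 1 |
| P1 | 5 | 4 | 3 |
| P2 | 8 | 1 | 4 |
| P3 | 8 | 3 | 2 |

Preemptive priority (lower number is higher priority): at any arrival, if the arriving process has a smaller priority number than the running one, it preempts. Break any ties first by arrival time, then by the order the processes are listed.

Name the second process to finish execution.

Gantt: | P0 0-2 | idle 2-5 | P1 5-8 | P3 8-11 | P1 11-12 | P2 12-13 |
Completion: P0=2  P1=12  P2=13  P3=11
Turnaround (C−A): P0=2  P1=7  P2=5  P3=3
Finish order: P0 → P3 → P1 → P2

P3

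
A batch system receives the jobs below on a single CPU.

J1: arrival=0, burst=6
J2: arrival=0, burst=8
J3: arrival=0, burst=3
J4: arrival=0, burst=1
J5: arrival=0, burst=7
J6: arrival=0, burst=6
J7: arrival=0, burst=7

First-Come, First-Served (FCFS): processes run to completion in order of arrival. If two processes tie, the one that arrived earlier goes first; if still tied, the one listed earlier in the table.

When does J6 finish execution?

Gantt: | J1 0-6 | J2 6-14 | J3 14-17 | J4 17-18 | J5 18-25 | J6 25-31 | J7 31-38 |
Completion: J1=6  J2=14  J3=17  J4=18  J5=25  J6=31  J7=38

31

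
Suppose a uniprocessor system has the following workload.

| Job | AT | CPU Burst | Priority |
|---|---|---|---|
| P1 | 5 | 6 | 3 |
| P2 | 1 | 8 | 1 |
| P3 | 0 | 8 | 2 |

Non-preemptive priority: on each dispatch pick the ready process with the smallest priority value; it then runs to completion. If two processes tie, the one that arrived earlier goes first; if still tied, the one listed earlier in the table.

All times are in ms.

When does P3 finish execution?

Schedule: | P3 0-8 | P2 8-16 | P1 16-22 |
Completion: P1=22  P2=16  P3=8
Turnaround (C−A): P1=17  P2=15  P3=8

8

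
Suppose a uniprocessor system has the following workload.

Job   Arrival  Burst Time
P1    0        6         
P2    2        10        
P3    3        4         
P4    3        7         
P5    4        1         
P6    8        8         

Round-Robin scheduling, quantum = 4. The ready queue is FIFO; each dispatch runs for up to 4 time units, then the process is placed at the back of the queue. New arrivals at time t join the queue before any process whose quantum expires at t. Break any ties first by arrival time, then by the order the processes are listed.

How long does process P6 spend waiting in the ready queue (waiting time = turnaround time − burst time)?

18

Gantt: | P1 0-4 | P2 4-8 | P3 8-12 | P4 12-16 | P5 16-17 | P1 17-19 | P6 19-23 | P2 23-27 | P4 27-30 | P6 30-34 | P2 34-36 |
Completion: P1=19  P2=36  P3=12  P4=30  P5=17  P6=34
Waiting(P6) = turnaround − burst = 26 − 8 = 18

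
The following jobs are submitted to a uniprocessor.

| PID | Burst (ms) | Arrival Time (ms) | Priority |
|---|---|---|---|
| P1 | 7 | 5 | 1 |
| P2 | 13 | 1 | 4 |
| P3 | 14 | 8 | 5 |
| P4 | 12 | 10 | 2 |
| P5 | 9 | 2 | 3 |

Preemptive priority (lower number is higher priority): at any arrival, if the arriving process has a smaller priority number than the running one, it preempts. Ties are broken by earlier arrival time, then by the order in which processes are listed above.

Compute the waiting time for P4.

Timeline: | idle 0-1 | P2 1-2 | P5 2-5 | P1 5-12 | P4 12-24 | P5 24-30 | P2 30-42 | P3 42-56 |
Completion: P1=12  P2=42  P3=56  P4=24  P5=30
Turnaround (C−A): P1=7  P2=41  P3=48  P4=14  P5=28
Waiting(P4) = turnaround − burst = 14 − 12 = 2

2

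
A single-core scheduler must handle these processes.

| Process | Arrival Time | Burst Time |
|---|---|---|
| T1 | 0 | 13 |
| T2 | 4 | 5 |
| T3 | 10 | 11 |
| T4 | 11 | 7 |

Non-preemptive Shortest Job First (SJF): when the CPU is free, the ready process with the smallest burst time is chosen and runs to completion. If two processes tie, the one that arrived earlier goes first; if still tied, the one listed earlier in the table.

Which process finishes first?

T1

Timeline: | T1 0-13 | T2 13-18 | T4 18-25 | T3 25-36 |
Completion: T1=13  T2=18  T3=36  T4=25
Finish order: T1 → T2 → T4 → T3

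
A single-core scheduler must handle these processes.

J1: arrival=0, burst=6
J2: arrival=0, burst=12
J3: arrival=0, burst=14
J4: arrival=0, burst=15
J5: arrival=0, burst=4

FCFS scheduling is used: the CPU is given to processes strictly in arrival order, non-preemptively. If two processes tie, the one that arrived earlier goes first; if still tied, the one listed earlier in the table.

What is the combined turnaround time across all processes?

154

Gantt: | J1 0-6 | J2 6-18 | J3 18-32 | J4 32-47 | J5 47-51 |
Completion: J1=6  J2=18  J3=32  J4=47  J5=51
Turnaround = completion − arrival: J1=6, J2=18, J3=32, J4=47, J5=51
Total turnaround = 6 + 18 + 32 + 47 + 51 = 154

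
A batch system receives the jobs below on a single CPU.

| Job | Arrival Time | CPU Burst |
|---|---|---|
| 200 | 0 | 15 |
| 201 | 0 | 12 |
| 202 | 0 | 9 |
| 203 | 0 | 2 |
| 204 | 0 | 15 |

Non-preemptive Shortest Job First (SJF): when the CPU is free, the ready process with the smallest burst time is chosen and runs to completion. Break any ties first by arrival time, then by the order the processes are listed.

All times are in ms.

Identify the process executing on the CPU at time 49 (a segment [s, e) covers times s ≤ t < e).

204

Timeline: | 203 0-2 | 202 2-11 | 201 11-23 | 200 23-38 | 204 38-53 |
Completion: 200=38  201=23  202=11  203=2  204=53
Turnaround (C−A): 200=38  201=23  202=11  203=2  204=53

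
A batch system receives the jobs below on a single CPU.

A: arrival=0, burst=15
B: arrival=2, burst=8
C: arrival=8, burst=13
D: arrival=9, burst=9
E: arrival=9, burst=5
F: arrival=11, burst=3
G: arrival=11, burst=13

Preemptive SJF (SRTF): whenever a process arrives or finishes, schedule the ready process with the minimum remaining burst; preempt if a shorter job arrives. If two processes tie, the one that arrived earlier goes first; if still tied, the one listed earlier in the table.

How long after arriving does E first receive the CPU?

Schedule: | A 0-2 | B 2-10 | E 10-11 | F 11-14 | E 14-18 | D 18-27 | A 27-40 | C 40-53 | G 53-66 |
Completion: A=40  B=10  C=53  D=27  E=18  F=14  G=66
Response(E) = first start − arrival = 10 − 9 = 1

1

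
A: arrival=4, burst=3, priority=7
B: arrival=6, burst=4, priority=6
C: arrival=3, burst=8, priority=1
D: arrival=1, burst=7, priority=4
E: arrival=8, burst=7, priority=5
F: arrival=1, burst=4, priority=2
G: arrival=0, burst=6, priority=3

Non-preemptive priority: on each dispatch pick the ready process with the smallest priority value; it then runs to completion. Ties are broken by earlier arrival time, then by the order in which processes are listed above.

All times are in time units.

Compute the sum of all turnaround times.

Timeline: | G 0-6 | C 6-14 | F 14-18 | D 18-25 | E 25-32 | B 32-36 | A 36-39 |
Completion: A=39  B=36  C=14  D=25  E=32  F=18  G=6
Turnaround = completion − arrival: A=35, B=30, C=11, D=24, E=24, F=17, G=6
Total turnaround = 35 + 30 + 11 + 24 + 24 + 17 + 6 = 147

147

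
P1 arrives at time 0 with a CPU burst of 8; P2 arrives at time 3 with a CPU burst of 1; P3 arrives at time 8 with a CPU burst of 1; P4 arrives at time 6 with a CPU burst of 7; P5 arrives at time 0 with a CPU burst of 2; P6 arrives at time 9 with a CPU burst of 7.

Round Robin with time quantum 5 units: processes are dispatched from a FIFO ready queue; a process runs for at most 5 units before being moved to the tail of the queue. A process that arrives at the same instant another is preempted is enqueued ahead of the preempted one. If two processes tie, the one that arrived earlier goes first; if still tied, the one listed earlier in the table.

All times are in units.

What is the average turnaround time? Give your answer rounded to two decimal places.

Timeline: | P1 0-5 | P5 5-7 | P2 7-8 | P1 8-11 | P4 11-16 | P3 16-17 | P6 17-22 | P4 22-24 | P6 24-26 |
Completion: P1=11  P2=8  P3=17  P4=24  P5=7  P6=26
Turnaround (C−A): P1=11  P2=5  P3=9  P4=18  P5=7  P6=17
Turnaround times: P1=11, P2=5, P3=9, P4=18, P5=7, P6=17
Average turnaround = (11+5+9+18+7+17) / 6 = 67/6 = 11.17

11.17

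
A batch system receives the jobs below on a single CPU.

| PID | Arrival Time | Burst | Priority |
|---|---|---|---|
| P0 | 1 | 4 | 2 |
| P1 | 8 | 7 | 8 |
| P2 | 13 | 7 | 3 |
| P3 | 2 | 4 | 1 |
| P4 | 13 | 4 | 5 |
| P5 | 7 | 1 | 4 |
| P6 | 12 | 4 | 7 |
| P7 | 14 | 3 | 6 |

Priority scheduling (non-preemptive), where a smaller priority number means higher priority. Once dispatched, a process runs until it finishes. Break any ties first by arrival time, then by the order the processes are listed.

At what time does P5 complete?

Schedule: | idle 0-1 | P0 1-5 | P3 5-9 | P5 9-10 | P1 10-17 | P2 17-24 | P4 24-28 | P7 28-31 | P6 31-35 |
Completion: P0=5  P1=17  P2=24  P3=9  P4=28  P5=10  P6=35  P7=31
Turnaround (C−A): P0=4  P1=9  P2=11  P3=7  P4=15  P5=3  P6=23  P7=17

10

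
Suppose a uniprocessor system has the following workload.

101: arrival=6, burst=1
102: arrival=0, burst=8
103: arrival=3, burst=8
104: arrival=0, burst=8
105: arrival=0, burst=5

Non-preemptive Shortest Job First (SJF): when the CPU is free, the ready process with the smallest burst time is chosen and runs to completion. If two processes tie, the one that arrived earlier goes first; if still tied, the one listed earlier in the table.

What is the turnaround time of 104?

Gantt: | 105 0-5 | 102 5-13 | 101 13-14 | 104 14-22 | 103 22-30 |
Completion: 101=14  102=13  103=30  104=22  105=5
Turnaround(104) = completion − arrival = 22 − 0 = 22

22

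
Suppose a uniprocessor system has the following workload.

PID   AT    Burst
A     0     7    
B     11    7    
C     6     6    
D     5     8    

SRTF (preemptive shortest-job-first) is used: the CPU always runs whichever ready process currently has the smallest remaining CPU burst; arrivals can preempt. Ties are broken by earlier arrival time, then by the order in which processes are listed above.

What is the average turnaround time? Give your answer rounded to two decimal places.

11.50

Schedule: | A 0-7 | C 7-13 | B 13-20 | D 20-28 |
Completion: A=7  B=20  C=13  D=28
Turnaround (C−A): A=7  B=9  C=7  D=23
Turnaround times: A=7, B=9, C=7, D=23
Average turnaround = (7+9+7+23) / 4 = 46/4 = 11.50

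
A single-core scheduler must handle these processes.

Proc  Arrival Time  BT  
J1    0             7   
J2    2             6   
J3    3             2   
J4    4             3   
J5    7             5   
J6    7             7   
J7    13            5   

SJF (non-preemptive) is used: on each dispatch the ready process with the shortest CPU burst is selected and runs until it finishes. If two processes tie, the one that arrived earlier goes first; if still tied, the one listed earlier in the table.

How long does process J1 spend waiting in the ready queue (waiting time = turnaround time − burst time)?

0

Gantt: | J1 0-7 | J3 7-9 | J4 9-12 | J5 12-17 | J7 17-22 | J2 22-28 | J6 28-35 |
Completion: J1=7  J2=28  J3=9  J4=12  J5=17  J6=35  J7=22
Waiting(J1) = turnaround − burst = 7 − 7 = 0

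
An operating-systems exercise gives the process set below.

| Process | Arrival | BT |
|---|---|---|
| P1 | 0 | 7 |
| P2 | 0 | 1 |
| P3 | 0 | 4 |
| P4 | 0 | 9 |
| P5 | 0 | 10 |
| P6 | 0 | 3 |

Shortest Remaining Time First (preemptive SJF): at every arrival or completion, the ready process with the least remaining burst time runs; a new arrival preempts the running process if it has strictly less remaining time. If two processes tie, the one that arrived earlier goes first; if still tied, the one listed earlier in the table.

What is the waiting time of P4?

Gantt: | P2 0-1 | P6 1-4 | P3 4-8 | P1 8-15 | P4 15-24 | P5 24-34 |
Completion: P1=15  P2=1  P3=8  P4=24  P5=34  P6=4
Waiting(P4) = turnaround − burst = 24 − 9 = 15

15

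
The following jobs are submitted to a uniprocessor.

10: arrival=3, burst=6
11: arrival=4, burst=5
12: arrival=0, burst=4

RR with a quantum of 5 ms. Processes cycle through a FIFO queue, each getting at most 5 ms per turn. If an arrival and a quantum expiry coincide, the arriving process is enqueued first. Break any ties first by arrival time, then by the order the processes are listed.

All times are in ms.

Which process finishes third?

10

Schedule: | 12 0-4 | 10 4-9 | 11 9-14 | 10 14-15 |
Completion: 10=15  11=14  12=4
Turnaround (C−A): 10=12  11=10  12=4
Finish order: 12 → 11 → 10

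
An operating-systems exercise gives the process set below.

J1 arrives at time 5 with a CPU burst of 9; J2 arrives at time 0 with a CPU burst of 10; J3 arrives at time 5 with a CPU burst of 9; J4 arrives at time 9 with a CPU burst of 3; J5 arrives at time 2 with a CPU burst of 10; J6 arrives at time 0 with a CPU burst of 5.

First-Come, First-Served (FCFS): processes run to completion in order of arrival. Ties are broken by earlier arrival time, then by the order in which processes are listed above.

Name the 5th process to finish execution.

Gantt: | J2 0-10 | J6 10-15 | J5 15-25 | J1 25-34 | J3 34-43 | J4 43-46 |
Completion: J1=34  J2=10  J3=43  J4=46  J5=25  J6=15
Turnaround (C−A): J1=29  J2=10  J3=38  J4=37  J5=23  J6=15
Finish order: J2 → J6 → J5 → J1 → J3 → J4

J3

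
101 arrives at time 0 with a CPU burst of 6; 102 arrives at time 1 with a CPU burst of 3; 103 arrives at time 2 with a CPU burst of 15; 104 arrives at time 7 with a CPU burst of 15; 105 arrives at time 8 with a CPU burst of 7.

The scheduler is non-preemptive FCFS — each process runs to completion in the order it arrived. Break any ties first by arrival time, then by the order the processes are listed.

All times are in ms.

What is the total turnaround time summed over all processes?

Timeline: | 101 0-6 | 102 6-9 | 103 9-24 | 104 24-39 | 105 39-46 |
Completion: 101=6  102=9  103=24  104=39  105=46
Turnaround (C−A): 101=6  102=8  103=22  104=32  105=38
Turnaround = completion − arrival: 101=6, 102=8, 103=22, 104=32, 105=38
Total turnaround = 6 + 8 + 22 + 32 + 38 = 106

106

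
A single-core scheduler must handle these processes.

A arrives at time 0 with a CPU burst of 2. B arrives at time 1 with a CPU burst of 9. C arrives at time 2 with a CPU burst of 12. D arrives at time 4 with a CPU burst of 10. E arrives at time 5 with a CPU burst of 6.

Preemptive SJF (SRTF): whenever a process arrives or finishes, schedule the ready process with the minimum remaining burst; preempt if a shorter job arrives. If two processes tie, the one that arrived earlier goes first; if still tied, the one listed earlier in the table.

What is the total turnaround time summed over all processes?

Timeline: | A 0-2 | B 2-11 | E 11-17 | D 17-27 | C 27-39 |
Completion: A=2  B=11  C=39  D=27  E=17
Turnaround (C−A): A=2  B=10  C=37  D=23  E=12
Turnaround = completion − arrival: A=2, B=10, C=37, D=23, E=12
Total turnaround = 2 + 10 + 37 + 23 + 12 = 84

84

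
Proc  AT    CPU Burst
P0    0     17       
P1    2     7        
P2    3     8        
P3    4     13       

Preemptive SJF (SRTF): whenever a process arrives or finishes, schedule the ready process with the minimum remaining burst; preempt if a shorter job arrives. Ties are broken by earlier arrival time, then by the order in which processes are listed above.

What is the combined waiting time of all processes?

Schedule: | P0 0-2 | P1 2-9 | P2 9-17 | P3 17-30 | P0 30-45 |
Completion: P0=45  P1=9  P2=17  P3=30
Turnaround (C−A): P0=45  P1=7  P2=14  P3=26
Waiting = turnaround − burst: P0=28, P1=0, P2=6, P3=13
Total waiting = 28 + 0 + 6 + 13 = 47

47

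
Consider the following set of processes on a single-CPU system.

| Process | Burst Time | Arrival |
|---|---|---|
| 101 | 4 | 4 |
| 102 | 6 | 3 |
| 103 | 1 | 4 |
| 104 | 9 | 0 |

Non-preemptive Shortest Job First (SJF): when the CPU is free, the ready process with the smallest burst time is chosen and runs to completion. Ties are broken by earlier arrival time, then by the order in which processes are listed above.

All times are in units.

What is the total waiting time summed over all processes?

Timeline: | 104 0-9 | 103 9-10 | 101 10-14 | 102 14-20 |
Completion: 101=14  102=20  103=10  104=9
Waiting = turnaround − burst: 101=6, 102=11, 103=5, 104=0
Total waiting = 6 + 11 + 5 + 0 = 22

22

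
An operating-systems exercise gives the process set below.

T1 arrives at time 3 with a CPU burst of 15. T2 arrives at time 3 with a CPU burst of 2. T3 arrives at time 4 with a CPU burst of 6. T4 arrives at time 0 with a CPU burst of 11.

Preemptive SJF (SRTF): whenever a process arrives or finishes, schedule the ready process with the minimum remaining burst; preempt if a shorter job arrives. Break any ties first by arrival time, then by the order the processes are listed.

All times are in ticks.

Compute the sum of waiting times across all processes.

Schedule: | T4 0-3 | T2 3-5 | T3 5-11 | T4 11-19 | T1 19-34 |
Completion: T1=34  T2=5  T3=11  T4=19
Turnaround (C−A): T1=31  T2=2  T3=7  T4=19
Waiting = turnaround − burst: T1=16, T2=0, T3=1, T4=8
Total waiting = 16 + 0 + 1 + 8 = 25

25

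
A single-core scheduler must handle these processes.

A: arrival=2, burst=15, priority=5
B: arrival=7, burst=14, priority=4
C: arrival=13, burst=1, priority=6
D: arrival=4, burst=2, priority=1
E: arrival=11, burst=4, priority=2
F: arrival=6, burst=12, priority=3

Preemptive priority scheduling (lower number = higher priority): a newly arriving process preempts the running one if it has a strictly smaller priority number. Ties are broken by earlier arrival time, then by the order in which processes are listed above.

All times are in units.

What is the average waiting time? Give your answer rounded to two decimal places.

Schedule: | idle 0-2 | A 2-4 | D 4-6 | F 6-11 | E 11-15 | F 15-22 | B 22-36 | A 36-49 | C 49-50 |
Completion: A=49  B=36  C=50  D=6  E=15  F=22
Turnaround (C−A): A=47  B=29  C=37  D=2  E=4  F=16
Waiting times: A=32, B=15, C=36, D=0, E=0, F=4
Average waiting = (32+15+36+0+0+4) / 6 = 87/6 = 14.50

14.50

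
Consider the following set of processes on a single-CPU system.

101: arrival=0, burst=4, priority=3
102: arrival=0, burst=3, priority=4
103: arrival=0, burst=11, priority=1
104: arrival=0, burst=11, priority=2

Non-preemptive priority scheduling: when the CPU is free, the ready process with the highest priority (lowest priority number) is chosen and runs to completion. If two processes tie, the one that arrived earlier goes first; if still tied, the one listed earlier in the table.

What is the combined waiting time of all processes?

59

Schedule: | 103 0-11 | 104 11-22 | 101 22-26 | 102 26-29 |
Completion: 101=26  102=29  103=11  104=22
Waiting = turnaround − burst: 101=22, 102=26, 103=0, 104=11
Total waiting = 22 + 26 + 0 + 11 = 59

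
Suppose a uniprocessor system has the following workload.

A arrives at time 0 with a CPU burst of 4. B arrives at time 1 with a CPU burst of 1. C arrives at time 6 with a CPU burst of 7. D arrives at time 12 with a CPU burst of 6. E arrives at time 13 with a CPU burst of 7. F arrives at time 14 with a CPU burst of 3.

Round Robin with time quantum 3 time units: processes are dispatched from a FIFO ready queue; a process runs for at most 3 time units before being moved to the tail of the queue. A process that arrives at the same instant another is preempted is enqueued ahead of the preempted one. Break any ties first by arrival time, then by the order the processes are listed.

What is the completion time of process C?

Gantt: | A 0-3 | B 3-4 | A 4-5 | idle 5-6 | C 6-12 | D 12-15 | C 15-16 | E 16-19 | F 19-22 | D 22-25 | E 25-29 |
Completion: A=5  B=4  C=16  D=25  E=29  F=22

16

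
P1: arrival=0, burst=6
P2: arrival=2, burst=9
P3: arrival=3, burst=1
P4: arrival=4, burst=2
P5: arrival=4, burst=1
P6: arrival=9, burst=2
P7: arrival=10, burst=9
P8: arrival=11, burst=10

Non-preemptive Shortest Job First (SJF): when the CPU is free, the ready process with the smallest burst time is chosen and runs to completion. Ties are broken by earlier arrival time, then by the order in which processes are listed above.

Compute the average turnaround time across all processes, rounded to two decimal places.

11.38

Gantt: | P1 0-6 | P3 6-7 | P5 7-8 | P4 8-10 | P6 10-12 | P2 12-21 | P7 21-30 | P8 30-40 |
Completion: P1=6  P2=21  P3=7  P4=10  P5=8  P6=12  P7=30  P8=40
Turnaround times: P1=6, P2=19, P3=4, P4=6, P5=4, P6=3, P7=20, P8=29
Average turnaround = (6+19+4+6+4+3+20+29) / 8 = 91/8 = 11.38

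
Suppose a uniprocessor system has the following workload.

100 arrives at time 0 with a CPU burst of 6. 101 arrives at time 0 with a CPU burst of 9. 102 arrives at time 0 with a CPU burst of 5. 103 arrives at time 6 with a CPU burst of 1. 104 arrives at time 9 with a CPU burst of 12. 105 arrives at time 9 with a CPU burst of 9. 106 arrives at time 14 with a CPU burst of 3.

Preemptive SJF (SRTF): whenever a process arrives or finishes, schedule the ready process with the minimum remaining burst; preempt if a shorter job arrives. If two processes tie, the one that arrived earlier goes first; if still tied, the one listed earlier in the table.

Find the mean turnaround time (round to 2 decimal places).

15.00

Gantt: | 102 0-5 | 100 5-6 | 103 6-7 | 100 7-12 | 101 12-14 | 106 14-17 | 101 17-24 | 105 24-33 | 104 33-45 |
Completion: 100=12  101=24  102=5  103=7  104=45  105=33  106=17
Turnaround times: 100=12, 101=24, 102=5, 103=1, 104=36, 105=24, 106=3
Average turnaround = (12+24+5+1+36+24+3) / 7 = 105/7 = 15.00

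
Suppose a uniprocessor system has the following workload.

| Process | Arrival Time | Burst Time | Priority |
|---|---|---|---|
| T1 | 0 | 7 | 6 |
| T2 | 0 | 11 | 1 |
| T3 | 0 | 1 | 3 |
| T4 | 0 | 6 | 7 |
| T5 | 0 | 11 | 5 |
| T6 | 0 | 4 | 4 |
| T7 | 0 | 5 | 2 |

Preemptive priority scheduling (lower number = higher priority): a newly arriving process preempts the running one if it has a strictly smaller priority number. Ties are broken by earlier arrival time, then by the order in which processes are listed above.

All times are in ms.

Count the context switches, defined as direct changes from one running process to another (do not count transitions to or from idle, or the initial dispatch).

Gantt: | T2 0-11 | T7 11-16 | T3 16-17 | T6 17-21 | T5 21-32 | T1 32-39 | T4 39-45 |
Completion: T1=39  T2=11  T3=17  T4=45  T5=32  T6=21  T7=16
Turnaround (C−A): T1=39  T2=11  T3=17  T4=45  T5=32  T6=21  T7=16

6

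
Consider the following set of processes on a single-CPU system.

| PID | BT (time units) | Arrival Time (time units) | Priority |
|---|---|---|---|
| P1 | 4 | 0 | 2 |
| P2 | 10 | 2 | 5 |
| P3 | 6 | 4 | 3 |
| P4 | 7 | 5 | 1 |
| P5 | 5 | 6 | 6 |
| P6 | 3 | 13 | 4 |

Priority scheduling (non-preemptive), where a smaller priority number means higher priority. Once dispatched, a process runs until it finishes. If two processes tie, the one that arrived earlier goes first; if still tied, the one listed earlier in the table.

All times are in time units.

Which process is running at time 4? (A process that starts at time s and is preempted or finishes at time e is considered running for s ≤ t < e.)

P3

Schedule: | P1 0-4 | P3 4-10 | P4 10-17 | P6 17-20 | P2 20-30 | P5 30-35 |
Completion: P1=4  P2=30  P3=10  P4=17  P5=35  P6=20
Turnaround (C−A): P1=4  P2=28  P3=6  P4=12  P5=29  P6=7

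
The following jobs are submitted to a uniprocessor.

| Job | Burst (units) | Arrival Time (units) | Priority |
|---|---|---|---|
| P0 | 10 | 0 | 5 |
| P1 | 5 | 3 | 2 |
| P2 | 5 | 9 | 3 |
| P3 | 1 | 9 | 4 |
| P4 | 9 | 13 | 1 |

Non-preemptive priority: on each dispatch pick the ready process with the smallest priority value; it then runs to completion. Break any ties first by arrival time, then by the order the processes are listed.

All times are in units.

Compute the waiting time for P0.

0

Gantt: | P0 0-10 | P1 10-15 | P4 15-24 | P2 24-29 | P3 29-30 |
Completion: P0=10  P1=15  P2=29  P3=30  P4=24
Turnaround (C−A): P0=10  P1=12  P2=20  P3=21  P4=11
Waiting(P0) = turnaround − burst = 10 − 10 = 0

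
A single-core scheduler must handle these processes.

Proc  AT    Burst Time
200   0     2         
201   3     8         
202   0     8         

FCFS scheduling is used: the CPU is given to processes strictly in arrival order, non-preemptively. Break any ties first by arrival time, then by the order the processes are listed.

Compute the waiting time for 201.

7

Gantt: | 200 0-2 | 202 2-10 | 201 10-18 |
Completion: 200=2  201=18  202=10
Turnaround (C−A): 200=2  201=15  202=10
Waiting(201) = turnaround − burst = 15 − 8 = 7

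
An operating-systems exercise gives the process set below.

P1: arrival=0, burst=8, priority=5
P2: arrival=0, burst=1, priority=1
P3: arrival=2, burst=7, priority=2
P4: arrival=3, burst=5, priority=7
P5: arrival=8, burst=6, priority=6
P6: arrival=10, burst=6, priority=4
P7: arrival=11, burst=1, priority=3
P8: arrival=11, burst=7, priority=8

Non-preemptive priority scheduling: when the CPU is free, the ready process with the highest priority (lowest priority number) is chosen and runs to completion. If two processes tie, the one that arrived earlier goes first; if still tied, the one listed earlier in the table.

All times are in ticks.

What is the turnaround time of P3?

Schedule: | P2 0-1 | P1 1-9 | P3 9-16 | P7 16-17 | P6 17-23 | P5 23-29 | P4 29-34 | P8 34-41 |
Completion: P1=9  P2=1  P3=16  P4=34  P5=29  P6=23  P7=17  P8=41
Turnaround (C−A): P1=9  P2=1  P3=14  P4=31  P5=21  P6=13  P7=6  P8=30
Turnaround(P3) = completion − arrival = 16 − 2 = 14

14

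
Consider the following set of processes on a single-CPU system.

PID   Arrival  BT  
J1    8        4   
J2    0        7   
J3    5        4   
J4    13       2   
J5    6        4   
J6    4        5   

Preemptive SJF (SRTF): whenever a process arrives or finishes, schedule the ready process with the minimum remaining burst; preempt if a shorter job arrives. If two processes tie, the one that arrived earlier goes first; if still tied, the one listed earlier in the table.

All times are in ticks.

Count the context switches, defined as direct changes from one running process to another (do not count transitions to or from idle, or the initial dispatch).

Timeline: | J2 0-7 | J3 7-11 | J5 11-15 | J4 15-17 | J1 17-21 | J6 21-26 |
Completion: J1=21  J2=7  J3=11  J4=17  J5=15  J6=26
Turnaround (C−A): J1=13  J2=7  J3=6  J4=4  J5=9  J6=22

5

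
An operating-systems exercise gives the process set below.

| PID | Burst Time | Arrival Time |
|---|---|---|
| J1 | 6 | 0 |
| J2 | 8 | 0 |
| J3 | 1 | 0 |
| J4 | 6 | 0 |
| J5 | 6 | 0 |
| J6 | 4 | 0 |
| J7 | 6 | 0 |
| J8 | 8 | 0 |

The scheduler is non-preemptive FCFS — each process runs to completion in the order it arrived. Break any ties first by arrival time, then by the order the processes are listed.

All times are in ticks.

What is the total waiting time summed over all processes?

151

Timeline: | J1 0-6 | J2 6-14 | J3 14-15 | J4 15-21 | J5 21-27 | J6 27-31 | J7 31-37 | J8 37-45 |
Completion: J1=6  J2=14  J3=15  J4=21  J5=27  J6=31  J7=37  J8=45
Waiting = turnaround − burst: J1=0, J2=6, J3=14, J4=15, J5=21, J6=27, J7=31, J8=37
Total waiting = 0 + 6 + 14 + 15 + 21 + 27 + 31 + 37 = 151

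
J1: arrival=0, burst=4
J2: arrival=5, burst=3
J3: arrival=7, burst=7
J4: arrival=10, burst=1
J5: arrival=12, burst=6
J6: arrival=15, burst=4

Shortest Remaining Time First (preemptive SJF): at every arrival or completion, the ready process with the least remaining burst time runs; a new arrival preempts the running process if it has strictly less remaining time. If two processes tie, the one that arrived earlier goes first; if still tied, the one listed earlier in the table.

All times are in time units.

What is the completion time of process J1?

Schedule: | J1 0-4 | idle 4-5 | J2 5-8 | J3 8-10 | J4 10-11 | J3 11-16 | J6 16-20 | J5 20-26 |
Completion: J1=4  J2=8  J3=16  J4=11  J5=26  J6=20
Turnaround (C−A): J1=4  J2=3  J3=9  J4=1  J5=14  J6=5

4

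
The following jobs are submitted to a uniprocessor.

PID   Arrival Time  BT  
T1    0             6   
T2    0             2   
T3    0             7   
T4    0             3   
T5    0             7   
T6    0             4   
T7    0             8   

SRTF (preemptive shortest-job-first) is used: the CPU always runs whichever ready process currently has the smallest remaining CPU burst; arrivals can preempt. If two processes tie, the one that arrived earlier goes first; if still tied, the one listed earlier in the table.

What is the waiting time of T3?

Gantt: | T2 0-2 | T4 2-5 | T6 5-9 | T1 9-15 | T3 15-22 | T5 22-29 | T7 29-37 |
Completion: T1=15  T2=2  T3=22  T4=5  T5=29  T6=9  T7=37
Turnaround (C−A): T1=15  T2=2  T3=22  T4=5  T5=29  T6=9  T7=37
Waiting(T3) = turnaround − burst = 22 − 7 = 15

15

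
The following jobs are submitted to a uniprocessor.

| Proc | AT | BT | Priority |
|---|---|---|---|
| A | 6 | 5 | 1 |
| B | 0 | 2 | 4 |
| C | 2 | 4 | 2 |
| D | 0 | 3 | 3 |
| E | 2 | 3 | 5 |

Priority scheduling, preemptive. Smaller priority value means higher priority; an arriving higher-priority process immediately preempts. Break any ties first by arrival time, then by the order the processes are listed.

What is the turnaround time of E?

15

Schedule: | D 0-2 | C 2-6 | A 6-11 | D 11-12 | B 12-14 | E 14-17 |
Completion: A=11  B=14  C=6  D=12  E=17
Turnaround(E) = completion − arrival = 17 − 2 = 15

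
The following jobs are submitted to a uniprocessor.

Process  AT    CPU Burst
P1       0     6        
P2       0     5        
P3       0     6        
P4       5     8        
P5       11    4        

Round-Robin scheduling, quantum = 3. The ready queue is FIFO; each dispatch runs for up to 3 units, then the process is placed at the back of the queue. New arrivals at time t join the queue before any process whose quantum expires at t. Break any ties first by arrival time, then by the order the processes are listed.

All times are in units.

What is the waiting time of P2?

12

Timeline: | P1 0-3 | P2 3-6 | P3 6-9 | P1 9-12 | P4 12-15 | P2 15-17 | P3 17-20 | P5 20-23 | P4 23-26 | P5 26-27 | P4 27-29 |
Completion: P1=12  P2=17  P3=20  P4=29  P5=27
Turnaround (C−A): P1=12  P2=17  P3=20  P4=24  P5=16
Waiting(P2) = turnaround − burst = 17 − 5 = 12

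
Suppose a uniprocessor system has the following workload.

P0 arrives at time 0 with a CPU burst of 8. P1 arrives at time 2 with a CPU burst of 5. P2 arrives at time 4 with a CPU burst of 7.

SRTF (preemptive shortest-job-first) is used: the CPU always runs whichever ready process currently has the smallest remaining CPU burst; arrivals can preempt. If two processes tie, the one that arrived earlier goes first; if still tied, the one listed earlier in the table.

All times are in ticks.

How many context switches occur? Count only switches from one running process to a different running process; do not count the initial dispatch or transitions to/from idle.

3

Gantt: | P0 0-2 | P1 2-7 | P0 7-13 | P2 13-20 |
Completion: P0=13  P1=7  P2=20
Turnaround (C−A): P0=13  P1=5  P2=16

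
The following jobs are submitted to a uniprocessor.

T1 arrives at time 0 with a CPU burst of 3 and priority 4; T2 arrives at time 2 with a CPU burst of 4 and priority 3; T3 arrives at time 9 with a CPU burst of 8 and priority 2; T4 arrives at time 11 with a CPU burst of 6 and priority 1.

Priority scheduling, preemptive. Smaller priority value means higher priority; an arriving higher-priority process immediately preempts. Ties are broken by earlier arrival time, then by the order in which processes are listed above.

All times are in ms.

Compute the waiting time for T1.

Schedule: | T1 0-2 | T2 2-6 | T1 6-7 | idle 7-9 | T3 9-11 | T4 11-17 | T3 17-23 |
Completion: T1=7  T2=6  T3=23  T4=17
Turnaround (C−A): T1=7  T2=4  T3=14  T4=6
Waiting(T1) = turnaround − burst = 7 − 3 = 4

4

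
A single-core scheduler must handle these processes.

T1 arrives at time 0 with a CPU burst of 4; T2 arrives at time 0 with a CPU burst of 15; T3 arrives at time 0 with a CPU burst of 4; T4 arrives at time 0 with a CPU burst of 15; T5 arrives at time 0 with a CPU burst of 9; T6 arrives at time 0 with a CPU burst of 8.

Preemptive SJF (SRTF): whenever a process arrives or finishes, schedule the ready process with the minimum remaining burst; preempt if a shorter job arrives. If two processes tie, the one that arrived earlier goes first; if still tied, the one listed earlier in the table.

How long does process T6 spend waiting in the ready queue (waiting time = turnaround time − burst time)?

Timeline: | T1 0-4 | T3 4-8 | T6 8-16 | T5 16-25 | T2 25-40 | T4 40-55 |
Completion: T1=4  T2=40  T3=8  T4=55  T5=25  T6=16
Waiting(T6) = turnaround − burst = 16 − 8 = 8

8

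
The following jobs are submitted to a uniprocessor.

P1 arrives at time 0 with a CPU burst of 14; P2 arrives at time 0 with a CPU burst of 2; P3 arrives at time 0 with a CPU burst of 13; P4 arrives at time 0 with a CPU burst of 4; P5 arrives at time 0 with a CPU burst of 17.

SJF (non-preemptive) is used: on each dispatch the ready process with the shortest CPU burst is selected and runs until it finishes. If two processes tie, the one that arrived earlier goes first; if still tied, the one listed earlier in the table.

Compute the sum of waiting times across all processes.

Gantt: | P2 0-2 | P4 2-6 | P3 6-19 | P1 19-33 | P5 33-50 |
Completion: P1=33  P2=2  P3=19  P4=6  P5=50
Waiting = turnaround − burst: P1=19, P2=0, P3=6, P4=2, P5=33
Total waiting = 19 + 0 + 6 + 2 + 33 = 60

60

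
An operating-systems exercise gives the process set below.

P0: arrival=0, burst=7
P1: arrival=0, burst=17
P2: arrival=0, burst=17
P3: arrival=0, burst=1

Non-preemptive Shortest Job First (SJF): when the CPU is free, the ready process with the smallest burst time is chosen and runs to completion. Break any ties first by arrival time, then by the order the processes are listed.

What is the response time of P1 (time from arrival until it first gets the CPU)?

Schedule: | P3 0-1 | P0 1-8 | P1 8-25 | P2 25-42 |
Completion: P0=8  P1=25  P2=42  P3=1
Turnaround (C−A): P0=8  P1=25  P2=42  P3=1
Response(P1) = first start − arrival = 8 − 0 = 8

8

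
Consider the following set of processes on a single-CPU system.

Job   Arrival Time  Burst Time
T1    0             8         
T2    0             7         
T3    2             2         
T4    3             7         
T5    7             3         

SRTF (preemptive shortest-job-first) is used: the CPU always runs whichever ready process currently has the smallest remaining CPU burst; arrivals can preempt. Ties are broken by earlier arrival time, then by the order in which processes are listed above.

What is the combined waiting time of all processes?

Schedule: | T2 0-2 | T3 2-4 | T2 4-9 | T5 9-12 | T4 12-19 | T1 19-27 |
Completion: T1=27  T2=9  T3=4  T4=19  T5=12
Waiting = turnaround − burst: T1=19, T2=2, T3=0, T4=9, T5=2
Total waiting = 19 + 2 + 0 + 9 + 2 = 32

32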